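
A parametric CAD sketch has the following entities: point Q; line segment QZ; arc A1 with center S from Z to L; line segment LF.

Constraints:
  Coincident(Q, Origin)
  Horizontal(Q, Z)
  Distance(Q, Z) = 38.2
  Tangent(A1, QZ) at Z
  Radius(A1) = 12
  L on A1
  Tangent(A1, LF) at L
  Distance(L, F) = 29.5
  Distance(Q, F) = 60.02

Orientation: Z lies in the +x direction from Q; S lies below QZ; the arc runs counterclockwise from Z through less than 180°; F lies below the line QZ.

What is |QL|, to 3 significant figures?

32.6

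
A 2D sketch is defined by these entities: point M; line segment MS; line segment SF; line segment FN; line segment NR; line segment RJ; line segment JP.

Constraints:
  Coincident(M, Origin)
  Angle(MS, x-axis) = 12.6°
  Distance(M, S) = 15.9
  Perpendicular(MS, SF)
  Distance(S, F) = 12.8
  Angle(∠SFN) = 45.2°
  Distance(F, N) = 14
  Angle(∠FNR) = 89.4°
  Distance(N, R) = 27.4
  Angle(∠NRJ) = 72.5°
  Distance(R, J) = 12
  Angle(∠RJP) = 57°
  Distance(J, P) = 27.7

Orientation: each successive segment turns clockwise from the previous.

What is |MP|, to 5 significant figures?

9.1215

∠NRJ = 72.5° gives RJ at -50.300° from the x-axis; with |RJ| = 12.0, J = (28.971, 12.236). ∠RJP = 57.0° gives JP at -173.30° from the x-axis; with |JP| = 27.7, P = (1.4598, 9.0040). Then |MP| = |P − M| = 9.1215.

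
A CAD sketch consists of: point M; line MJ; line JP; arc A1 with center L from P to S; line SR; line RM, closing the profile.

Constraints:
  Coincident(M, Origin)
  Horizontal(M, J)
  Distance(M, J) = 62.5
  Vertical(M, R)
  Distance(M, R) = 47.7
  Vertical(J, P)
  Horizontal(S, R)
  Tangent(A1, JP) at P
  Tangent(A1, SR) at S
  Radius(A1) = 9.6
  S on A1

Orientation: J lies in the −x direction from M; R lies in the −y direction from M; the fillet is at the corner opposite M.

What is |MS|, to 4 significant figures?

71.23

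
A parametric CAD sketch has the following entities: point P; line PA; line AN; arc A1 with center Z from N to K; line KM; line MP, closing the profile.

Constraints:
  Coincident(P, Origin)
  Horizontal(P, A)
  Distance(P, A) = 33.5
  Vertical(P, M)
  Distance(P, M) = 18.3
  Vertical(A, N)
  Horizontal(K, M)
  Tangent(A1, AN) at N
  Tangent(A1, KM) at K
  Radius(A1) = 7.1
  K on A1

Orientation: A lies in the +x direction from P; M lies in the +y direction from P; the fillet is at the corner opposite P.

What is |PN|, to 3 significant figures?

35.3

P is at the origin; P and A share the same y with |PA| = 33.5 and A on the +x side, so A = (33.5, 0.00). P and M share the same x with |PM| = 18.3 and M on the +y side, so M = (0.00, 18.3). The virtual corner opposite P is at (33.5, 18.3). A1 meets AN tangentially, so ZN is at right angles to AN and the tangent condition forces ZK to be normal to KM, with radius 7.1, so the center Z sits 7.1 in from both sides at Z = (26.4, 11.2). That places the tangent points at N = (33.5, 11.2) on AN and K = (26.4, 18.3) on KM. Then |PN| = |N − P| = 35.3.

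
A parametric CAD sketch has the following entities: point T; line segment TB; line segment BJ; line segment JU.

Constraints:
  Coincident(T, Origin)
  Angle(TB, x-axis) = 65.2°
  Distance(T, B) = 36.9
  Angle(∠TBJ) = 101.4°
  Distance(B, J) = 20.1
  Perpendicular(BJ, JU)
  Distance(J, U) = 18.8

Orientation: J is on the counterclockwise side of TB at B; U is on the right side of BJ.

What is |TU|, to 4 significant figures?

61.42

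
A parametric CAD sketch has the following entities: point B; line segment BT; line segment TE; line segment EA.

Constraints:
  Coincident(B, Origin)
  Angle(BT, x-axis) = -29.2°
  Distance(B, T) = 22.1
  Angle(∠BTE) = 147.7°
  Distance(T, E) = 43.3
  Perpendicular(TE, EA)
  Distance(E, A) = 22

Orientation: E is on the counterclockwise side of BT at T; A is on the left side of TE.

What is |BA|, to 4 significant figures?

62.81

B is at the origin; BT runs at -29.2° with length 22.1, so T = 22.1·(cos -29.2°, sin -29.2°) = (19.29, -10.78). ∠BTE = 147.7°, so TE runs at -29.2° + (180° − 147.7°) = 3.100° from the x-axis; with |TE| = 43.3, E = T + 43.3·(cos 3.100°, sin 3.100°) = (62.53, -8.440). TE ⟂ EA; with |EA| = 22.0 on the left of TE, A = E + 22.0·(-0.05408, 0.9985) = (61.34, 13.53). Then |BA| = |A − B| = 62.81.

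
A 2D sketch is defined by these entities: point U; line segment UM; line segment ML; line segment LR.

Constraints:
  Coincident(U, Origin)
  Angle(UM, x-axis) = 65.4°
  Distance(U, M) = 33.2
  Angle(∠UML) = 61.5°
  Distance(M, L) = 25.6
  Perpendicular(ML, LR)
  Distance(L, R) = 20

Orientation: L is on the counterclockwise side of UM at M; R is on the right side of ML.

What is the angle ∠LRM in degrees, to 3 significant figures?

52.0°

∠UML = 61.5°, so ML runs at 65.4° + (180° − 61.5°) = 184° from the x-axis; with |ML| = 25.6, L = M + 25.6·(cos 184°, sin 184°) = (-11.7, 28.4). The perpendicularity gives LR at right angles to ML; with |LR| = 20.0 on the right of ML, R = L + 20.0·(-0.0680, 0.998) = (-13.1, 48.4). Then cos ∠LRM = RL·RM / (|RL||RM|), giving 52.0°.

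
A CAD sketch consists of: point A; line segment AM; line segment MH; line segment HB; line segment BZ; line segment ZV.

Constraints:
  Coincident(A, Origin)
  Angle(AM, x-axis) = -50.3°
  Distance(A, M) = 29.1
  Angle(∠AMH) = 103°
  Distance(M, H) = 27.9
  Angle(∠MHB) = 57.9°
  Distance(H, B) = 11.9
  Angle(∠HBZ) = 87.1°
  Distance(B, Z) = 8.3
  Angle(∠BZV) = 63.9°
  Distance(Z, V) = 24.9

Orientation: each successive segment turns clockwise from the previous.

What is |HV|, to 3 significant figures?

11.0

A is at the origin; AM runs at -50.3° with length 29.1, so M = (18.6, -22.4). ∠AMH = 103.0° gives MH at -127° from the x-axis; with |MH| = 27.9, H = (1.68, -44.6). ∠MHB = 57.9° gives HB at 111° from the x-axis; with |HB| = 11.9, B = (-2.51, -33.4). ∠HBZ = 87.1° gives BZ at 17.7° from the x-axis; with |BZ| = 8.3, Z = (5.40, -30.9). ∠BZV = 63.9° gives ZV at -98.4° from the x-axis; with |ZV| = 24.9, V = (1.76, -55.6). Then |HV| = |V − H| = 11.0.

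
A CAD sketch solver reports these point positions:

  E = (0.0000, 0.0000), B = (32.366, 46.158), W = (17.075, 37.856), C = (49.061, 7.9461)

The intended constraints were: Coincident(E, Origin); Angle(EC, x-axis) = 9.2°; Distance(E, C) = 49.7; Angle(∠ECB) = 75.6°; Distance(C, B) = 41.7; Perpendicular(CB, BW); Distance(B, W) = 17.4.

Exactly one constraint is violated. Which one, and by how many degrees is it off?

Perpendicular(CB, BW) — off by 4.90°.

E = (0.00, 0.00) ✓; EC at 9.200° ✓; |EC| = 49.70 ✓; ∠ECB = 75.60° ✓; |CB| = 41.70 ✓; ∠(CB, BW) = 94.90° ✗; |BW| = 17.40 ✓.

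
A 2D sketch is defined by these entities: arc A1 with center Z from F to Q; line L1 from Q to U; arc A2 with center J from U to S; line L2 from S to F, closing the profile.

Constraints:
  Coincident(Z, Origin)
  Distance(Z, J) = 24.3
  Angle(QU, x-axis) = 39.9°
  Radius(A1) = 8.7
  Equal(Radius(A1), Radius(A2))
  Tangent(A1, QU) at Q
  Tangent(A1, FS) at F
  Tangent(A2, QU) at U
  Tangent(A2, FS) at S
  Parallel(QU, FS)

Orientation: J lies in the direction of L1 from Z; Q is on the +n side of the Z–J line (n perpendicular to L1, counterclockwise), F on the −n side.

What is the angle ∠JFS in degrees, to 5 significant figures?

19.699°

The slot axis is L1's direction at 39.9°, so u = (cos 39.9°, sin 39.9°) = (0.76717, 0.64145) and n = (−sin 39.9°, cos 39.9°) = (-0.64145, 0.76717). Z is at the origin and J lies 24.3 along u from Z, so J = 24.3·u = (18.642, 15.587). Tangency of A1 to both parallel lines with radius 8.7 puts Q and F at Z ± 8.7·n: Q = (-5.5806, 6.6743), F = (5.5806, -6.6743). Equal radii place U and S the same way about J: U = J + 8.7·n = (13.062, 22.262), S = J − 8.7·n = (24.223, 8.9129). Then cos ∠JFS = FJ·FS / (|FJ||FS|), giving 19.699°.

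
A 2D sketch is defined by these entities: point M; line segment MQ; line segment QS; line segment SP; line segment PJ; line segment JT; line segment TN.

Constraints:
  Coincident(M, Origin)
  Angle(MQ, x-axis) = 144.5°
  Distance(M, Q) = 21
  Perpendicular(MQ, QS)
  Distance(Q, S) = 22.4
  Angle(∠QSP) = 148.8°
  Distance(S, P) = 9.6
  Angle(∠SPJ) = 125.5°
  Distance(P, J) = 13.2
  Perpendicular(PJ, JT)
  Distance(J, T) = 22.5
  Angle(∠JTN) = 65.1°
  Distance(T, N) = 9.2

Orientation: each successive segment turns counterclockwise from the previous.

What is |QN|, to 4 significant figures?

16.72

M is at the origin; MQ runs at 144.5° with length 21.0, so Q = (-17.10, 12.19). MQ is perpendicular to QS, so QS runs at -125.5°; with |QS| = 22.4, S = (-30.10, -6.041). ∠QSP = 148.8° gives SP at -94.30° from the x-axis; with |SP| = 9.6, P = (-30.82, -15.61). ∠SPJ = 125.5° gives PJ at -39.80° from the x-axis; with |PJ| = 13.2, J = (-20.68, -24.06). PJ is perpendicular to JT, so JT runs at 50.20°; with |JT| = 22.5, T = (-6.280, -6.777). ∠JTN = 65.1° gives TN at 165.1° from the x-axis; with |TN| = 9.2, N = (-15.17, -4.412). Then |QN| = |N − Q| = 16.72.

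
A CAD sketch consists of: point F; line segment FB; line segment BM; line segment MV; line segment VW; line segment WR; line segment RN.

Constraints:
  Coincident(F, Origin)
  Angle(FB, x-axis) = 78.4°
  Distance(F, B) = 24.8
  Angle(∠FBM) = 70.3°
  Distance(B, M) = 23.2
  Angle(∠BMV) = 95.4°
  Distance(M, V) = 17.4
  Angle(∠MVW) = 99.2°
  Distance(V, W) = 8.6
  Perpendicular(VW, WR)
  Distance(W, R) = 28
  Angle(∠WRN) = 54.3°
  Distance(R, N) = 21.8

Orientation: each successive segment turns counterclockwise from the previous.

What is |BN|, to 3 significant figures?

29.8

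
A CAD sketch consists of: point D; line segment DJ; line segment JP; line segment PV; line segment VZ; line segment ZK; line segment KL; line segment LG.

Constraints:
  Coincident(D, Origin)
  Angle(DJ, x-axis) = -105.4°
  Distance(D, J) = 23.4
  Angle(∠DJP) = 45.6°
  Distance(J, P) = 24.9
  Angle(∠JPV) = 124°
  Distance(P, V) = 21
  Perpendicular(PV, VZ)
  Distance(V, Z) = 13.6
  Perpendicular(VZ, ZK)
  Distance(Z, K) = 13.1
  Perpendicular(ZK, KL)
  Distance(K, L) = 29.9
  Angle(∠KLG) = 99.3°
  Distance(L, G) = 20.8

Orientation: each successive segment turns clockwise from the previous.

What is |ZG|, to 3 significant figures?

34.1

D is at the origin; DJ runs at -105.4° with length 23.4, so J = (-6.21, -22.6). ∠DJP = 45.6° gives JP at 120° from the x-axis; with |JP| = 24.9, P = (-18.7, -1.04). ∠JPV = 124.0° gives PV at 64.2° from the x-axis; with |PV| = 21.0, V = (-9.60, 17.9). PV is perpendicular to VZ, so VZ runs at -25.8°; with |VZ| = 13.6, Z = (2.64, 11.9). The perpendicularity gives ZK at right angles to VZ, so ZK runs at -116°; with |ZK| = 13.1, K = (-3.06, 0.154). ZK ⟂ KL, so KL runs at 154°; with |KL| = 29.9, L = (-30.0, 13.2). ∠KLG = 99.3° gives LG at 73.5° from the x-axis; with |LG| = 20.8, G = (-24.1, 33.1). Then |ZG| = |G − Z| = 34.1.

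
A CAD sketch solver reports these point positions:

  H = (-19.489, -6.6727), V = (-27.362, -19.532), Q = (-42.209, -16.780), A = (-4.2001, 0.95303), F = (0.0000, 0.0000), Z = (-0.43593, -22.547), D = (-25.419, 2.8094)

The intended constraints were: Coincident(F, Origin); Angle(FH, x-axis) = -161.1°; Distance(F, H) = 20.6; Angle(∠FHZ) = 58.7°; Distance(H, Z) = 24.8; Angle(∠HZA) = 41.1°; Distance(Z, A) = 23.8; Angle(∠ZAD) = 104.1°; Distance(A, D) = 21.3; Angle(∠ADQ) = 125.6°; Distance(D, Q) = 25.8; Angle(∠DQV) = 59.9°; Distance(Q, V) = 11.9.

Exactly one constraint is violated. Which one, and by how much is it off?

Distance(Q, V) = 11.9 — off by 3.20.

F = (0.00, 0.00) ✓; FH at -161.1° ✓; |FH| = 20.60 ✓; ∠FHZ = 58.70° ✓; |HZ| = 24.80 ✓; ∠HZA = 41.10° ✓; |ZA| = 23.80 ✓; ∠ZAD = 104.1° ✓; |AD| = 21.30 ✓; ∠ADQ = 125.6° ✓; |DQ| = 25.80 ✓; ∠DQV = 59.90° ✓; |QV| = 15.10 ✗.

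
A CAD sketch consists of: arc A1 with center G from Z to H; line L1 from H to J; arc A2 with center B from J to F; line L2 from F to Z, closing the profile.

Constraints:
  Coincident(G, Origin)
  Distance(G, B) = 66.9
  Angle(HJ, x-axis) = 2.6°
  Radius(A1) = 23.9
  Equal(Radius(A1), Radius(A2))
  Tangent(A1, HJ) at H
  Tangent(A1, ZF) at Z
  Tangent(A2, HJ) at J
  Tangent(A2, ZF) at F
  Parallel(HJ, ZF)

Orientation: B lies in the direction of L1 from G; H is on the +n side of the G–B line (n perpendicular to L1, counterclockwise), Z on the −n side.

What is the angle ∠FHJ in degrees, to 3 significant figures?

35.5°

The slot axis is L1's direction at 2.6°, so u = (cos 2.6°, sin 2.6°) = (0.999, 0.0454) and n = (−sin 2.6°, cos 2.6°) = (-0.0454, 0.999). G is at the origin and B lies 66.9 along u from G, so B = 66.9·u = (66.8, 3.03). Tangency of A1 to both parallel lines with radius 23.9 puts H and Z at G ± 23.9·n: H = (-1.08, 23.9), Z = (1.08, -23.9). Equal radii place J and F the same way about B: J = B + 23.9·n = (65.7, 26.9), F = B − 23.9·n = (67.9, -20.8). Then cos ∠FHJ = HF·HJ / (|HF||HJ|), giving 35.5°.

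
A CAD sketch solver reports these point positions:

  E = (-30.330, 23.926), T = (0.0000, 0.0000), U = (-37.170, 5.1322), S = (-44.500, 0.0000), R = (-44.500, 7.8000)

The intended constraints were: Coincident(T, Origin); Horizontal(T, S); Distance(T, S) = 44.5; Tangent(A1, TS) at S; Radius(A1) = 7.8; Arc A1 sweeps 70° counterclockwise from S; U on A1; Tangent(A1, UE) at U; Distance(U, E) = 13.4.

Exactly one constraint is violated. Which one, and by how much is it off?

Distance(U, E) = 13.4 — off by 6.60.

T = (0.00, 0.00) ✓; T.y = 0.00, S.y = 0.00 ✓; |TS| = 44.50 ✓; ∠(RS, ST) = 90.00° ✓; |RS| = 7.800 ✓; bearing(R→U) − bearing(R→S) = 70.00° ✓; |RU| = 7.800 ✓; ∠(RU, UE) = 90.00° ✓; |UE| = 20.00 ✗.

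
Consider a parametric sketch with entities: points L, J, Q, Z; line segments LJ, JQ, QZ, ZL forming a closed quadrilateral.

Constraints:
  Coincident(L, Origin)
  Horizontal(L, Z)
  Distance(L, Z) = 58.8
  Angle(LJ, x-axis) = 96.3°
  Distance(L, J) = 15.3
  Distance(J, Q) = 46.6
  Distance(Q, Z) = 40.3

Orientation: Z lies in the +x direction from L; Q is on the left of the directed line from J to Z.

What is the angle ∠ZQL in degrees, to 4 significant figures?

75.89°

Checks: |JQ| = 46.60 ✓; |QZ| = 40.30 ✓.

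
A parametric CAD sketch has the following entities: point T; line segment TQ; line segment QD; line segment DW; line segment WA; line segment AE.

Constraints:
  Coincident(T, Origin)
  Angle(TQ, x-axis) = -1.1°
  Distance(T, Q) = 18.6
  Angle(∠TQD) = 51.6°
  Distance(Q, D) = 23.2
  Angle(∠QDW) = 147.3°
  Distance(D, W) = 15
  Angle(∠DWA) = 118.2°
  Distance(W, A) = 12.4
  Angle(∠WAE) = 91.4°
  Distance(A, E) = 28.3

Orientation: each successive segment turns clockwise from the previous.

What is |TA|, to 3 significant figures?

24.0

∠QDW = 147.3° gives DW at -162° from the x-axis; with |DW| = 15.0, W = (-10.4, -22.8). ∠DWA = 118.2° gives WA at 136° from the x-axis; with |WA| = 12.4, A = (-19.4, -14.2). Then |TA| = |A − T| = 24.0.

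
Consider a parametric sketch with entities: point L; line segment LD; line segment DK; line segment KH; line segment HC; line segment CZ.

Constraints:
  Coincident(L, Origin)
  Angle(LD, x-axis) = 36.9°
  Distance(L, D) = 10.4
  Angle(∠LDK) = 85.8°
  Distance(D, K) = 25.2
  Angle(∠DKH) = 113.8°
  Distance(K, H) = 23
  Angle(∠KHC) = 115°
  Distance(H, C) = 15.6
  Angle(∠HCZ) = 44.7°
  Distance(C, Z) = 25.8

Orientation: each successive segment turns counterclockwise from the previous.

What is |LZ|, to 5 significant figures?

22.123

∠KHC = 115.0° gives HC at -97.700° from the x-axis; with |HC| = 15.6, C = (-32.299, 2.9352). ∠HCZ = 44.7° gives CZ at 37.600° from the x-axis; with |CZ| = 25.8, Z = (-11.858, 18.677). Then |LZ| = |Z − L| = 22.123.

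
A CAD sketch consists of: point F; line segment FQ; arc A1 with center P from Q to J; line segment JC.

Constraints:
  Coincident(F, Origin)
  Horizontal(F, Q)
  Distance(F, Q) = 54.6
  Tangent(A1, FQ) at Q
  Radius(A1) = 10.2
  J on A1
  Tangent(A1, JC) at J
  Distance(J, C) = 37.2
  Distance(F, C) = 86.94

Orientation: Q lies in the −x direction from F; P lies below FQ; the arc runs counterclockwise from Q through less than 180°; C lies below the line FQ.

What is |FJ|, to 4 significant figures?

64.67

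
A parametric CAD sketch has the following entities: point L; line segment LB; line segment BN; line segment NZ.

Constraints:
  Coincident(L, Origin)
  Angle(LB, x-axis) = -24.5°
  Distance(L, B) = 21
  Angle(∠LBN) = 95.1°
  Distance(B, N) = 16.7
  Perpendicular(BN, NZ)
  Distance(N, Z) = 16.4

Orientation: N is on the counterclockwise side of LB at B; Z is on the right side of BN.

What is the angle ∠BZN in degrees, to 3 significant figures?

45.5°

L is at the origin; LB runs at -24.5° with length 21.0, so B = 21.0·(cos -24.5°, sin -24.5°) = (19.1, -8.71). ∠LBN = 95.1°, so BN runs at -24.5° + (180° − 95.1°) = 60.4° from the x-axis; with |BN| = 16.7, N = B + 16.7·(cos 60.4°, sin 60.4°) = (27.4, 5.81). BN is perpendicular to NZ; with |NZ| = 16.4 on the right of BN, Z = N + 16.4·(0.869, -0.494) = (41.6, -2.29). Then cos ∠BZN = ZB·ZN / (|ZB||ZN|), giving 45.5°.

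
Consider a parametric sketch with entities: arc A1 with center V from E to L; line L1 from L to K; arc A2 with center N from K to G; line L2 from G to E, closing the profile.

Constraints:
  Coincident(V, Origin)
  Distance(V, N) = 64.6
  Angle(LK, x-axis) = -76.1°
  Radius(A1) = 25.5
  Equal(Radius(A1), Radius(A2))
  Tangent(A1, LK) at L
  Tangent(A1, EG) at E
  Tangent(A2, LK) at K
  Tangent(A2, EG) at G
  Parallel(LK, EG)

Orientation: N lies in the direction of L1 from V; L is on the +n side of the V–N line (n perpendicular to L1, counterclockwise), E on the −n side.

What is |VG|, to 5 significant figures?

69.451

The slot axis is L1's direction at -76.1°, so u = (cos -76.1°, sin -76.1°) = (0.24023, -0.97072) and n = (−sin -76.1°, cos -76.1°) = (0.97072, 0.24023). V is at the origin and N lies 64.6 along u from V, so N = 64.6·u = (15.519, -62.708). Tangency of A1 to both parallel lines with radius 25.5 puts L and E at V ± 25.5·n: L = (24.753, 6.1258), E = (-24.753, -6.1258). Equal radii place K and G the same way about N: K = N + 25.5·n = (40.272, -56.582), G = N − 25.5·n = (-9.2345, -68.834). Then |VG| = |G − V| = 69.451.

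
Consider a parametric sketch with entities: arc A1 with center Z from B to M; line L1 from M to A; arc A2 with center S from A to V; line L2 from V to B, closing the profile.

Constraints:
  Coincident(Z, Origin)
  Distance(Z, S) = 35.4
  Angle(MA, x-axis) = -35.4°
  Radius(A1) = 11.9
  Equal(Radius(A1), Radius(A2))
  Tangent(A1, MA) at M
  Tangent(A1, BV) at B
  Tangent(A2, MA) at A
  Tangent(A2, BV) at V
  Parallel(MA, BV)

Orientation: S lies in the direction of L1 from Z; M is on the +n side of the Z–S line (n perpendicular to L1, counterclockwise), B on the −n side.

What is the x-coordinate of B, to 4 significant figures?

-6.893

The slot axis is L1's direction at -35.4°, so u = (cos -35.4°, sin -35.4°) = (0.8151, -0.5793) and n = (−sin -35.4°, cos -35.4°) = (0.5793, 0.8151). Z is at the origin and S lies 35.4 along u from Z, so S = 35.4·u = (28.86, -20.51). Tangency of A1 to both parallel lines with radius 11.9 puts M and B at Z ± 11.9·n: M = (6.893, 9.700), B = (-6.893, -9.700). So B.x = -6.893.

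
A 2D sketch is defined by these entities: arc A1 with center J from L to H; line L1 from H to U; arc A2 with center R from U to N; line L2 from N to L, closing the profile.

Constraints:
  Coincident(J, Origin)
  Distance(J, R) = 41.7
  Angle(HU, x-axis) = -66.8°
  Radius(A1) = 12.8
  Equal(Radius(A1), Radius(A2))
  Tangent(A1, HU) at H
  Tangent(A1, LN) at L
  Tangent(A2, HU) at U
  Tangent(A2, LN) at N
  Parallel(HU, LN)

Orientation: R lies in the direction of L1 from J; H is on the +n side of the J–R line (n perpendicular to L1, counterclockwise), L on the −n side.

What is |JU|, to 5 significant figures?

43.620

The slot axis is L1's direction at -66.8°, so u = (cos -66.8°, sin -66.8°) = (0.39394, -0.91914) and n = (−sin -66.8°, cos -66.8°) = (0.91914, 0.39394). J is at the origin and R lies 41.7 along u from J, so R = 41.7·u = (16.427, -38.328). Tangency of A1 to both parallel lines with radius 12.8 puts H and L at J ± 12.8·n: H = (11.765, 5.0425), L = (-11.765, -5.0425). Equal radii place U and N the same way about R: U = R + 12.8·n = (28.192, -33.285), N = R − 12.8·n = (4.6624, -43.370). Then |JU| = |U − J| = 43.620.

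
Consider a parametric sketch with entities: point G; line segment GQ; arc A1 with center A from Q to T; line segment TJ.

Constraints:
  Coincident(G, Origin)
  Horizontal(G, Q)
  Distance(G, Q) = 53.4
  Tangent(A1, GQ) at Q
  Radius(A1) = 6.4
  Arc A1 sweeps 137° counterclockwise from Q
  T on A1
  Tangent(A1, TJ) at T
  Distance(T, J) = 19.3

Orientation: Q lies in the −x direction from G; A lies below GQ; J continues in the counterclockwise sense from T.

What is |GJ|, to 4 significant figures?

49.93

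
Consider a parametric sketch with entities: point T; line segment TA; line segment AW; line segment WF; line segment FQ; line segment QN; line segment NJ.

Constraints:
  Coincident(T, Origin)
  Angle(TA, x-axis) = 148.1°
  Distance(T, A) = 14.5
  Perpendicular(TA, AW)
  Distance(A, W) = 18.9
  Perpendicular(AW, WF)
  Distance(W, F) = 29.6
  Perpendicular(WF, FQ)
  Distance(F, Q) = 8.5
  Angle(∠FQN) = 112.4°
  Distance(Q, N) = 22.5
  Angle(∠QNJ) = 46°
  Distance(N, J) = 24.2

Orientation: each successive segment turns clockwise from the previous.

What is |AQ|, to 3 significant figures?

31.4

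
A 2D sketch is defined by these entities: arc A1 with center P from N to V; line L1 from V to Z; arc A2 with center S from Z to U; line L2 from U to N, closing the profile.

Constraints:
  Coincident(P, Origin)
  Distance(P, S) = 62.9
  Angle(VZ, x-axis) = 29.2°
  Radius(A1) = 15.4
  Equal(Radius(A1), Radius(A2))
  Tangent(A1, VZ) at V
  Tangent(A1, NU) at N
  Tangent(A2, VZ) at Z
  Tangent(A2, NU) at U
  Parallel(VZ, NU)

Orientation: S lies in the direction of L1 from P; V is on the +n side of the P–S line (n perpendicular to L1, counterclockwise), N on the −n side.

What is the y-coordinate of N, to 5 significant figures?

-13.443

P is at the origin and S lies 62.9 along u from P, so S = 62.9·u = (54.907, 30.686). Tangency of A1 to both parallel lines with radius 15.4 puts V and N at P ± 15.4·n: V = (-7.5130, 13.443), N = (7.5130, -13.443). So N.y = -13.443.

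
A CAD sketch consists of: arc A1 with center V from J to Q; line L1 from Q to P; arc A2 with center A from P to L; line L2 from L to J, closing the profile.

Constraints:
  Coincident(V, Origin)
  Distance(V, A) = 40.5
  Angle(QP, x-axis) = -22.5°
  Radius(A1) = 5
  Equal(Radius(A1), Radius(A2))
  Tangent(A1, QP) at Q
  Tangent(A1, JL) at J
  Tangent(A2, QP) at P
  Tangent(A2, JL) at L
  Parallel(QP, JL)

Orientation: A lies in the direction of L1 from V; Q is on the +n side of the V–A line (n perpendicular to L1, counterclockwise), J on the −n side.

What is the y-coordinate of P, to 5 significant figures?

-10.879

The slot axis is L1's direction at -22.5°, so u = (cos -22.5°, sin -22.5°) = (0.92388, -0.38268) and n = (−sin -22.5°, cos -22.5°) = (0.38268, 0.92388). V is at the origin and A lies 40.5 along u from V, so A = 40.5·u = (37.417, -15.499). Tangency of A1 to both parallel lines with radius 5.0 puts Q and J at V ± 5.0·n: Q = (1.9134, 4.6194), J = (-1.9134, -4.6194). Equal radii place P and L the same way about A: P = A + 5.0·n = (39.331, -10.879), L = A − 5.0·n = (35.504, -20.118). So P.y = -10.879.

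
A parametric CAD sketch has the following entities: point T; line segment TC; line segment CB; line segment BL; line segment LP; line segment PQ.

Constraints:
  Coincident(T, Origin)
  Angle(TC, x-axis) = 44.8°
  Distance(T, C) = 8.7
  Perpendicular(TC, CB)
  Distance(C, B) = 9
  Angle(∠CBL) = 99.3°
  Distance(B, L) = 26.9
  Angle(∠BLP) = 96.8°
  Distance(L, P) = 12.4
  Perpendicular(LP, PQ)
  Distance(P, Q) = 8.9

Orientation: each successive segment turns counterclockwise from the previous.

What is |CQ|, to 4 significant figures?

21.46

∠BLP = 96.8° gives LP at -61.30° from the x-axis; with |LP| = 12.4, P = (-16.11, -13.98). LP ⟂ PQ, so PQ runs at 28.70°; with |PQ| = 8.9, Q = (-8.307, -9.707). Then |CQ| = |Q − C| = 21.46.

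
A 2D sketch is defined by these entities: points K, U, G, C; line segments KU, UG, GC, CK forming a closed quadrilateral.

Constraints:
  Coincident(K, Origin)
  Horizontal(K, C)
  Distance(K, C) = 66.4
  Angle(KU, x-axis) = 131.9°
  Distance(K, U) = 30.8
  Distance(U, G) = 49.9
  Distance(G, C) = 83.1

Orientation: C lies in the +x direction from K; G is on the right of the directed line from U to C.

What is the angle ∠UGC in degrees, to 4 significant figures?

80.94°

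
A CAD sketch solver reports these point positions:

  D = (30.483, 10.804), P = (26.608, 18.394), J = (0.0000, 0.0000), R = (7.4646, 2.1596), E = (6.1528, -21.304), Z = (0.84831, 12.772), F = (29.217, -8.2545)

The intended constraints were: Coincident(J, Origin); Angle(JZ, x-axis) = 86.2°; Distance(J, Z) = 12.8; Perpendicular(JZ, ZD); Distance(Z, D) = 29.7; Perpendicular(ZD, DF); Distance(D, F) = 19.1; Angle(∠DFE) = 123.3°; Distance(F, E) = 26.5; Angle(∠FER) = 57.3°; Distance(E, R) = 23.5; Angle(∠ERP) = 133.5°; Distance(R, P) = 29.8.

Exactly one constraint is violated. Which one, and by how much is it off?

Distance(R, P) = 29.8 — off by 4.70.

J = (0.00, 0.00) ✓; JZ at 86.20° ✓; |JZ| = 12.80 ✓; ∠(JZ, ZD) = 90.00° ✓; |ZD| = 29.70 ✓; ∠(ZD, DF) = 90.00° ✓; |DF| = 19.10 ✓; ∠DFE = 123.3° ✓; |FE| = 26.50 ✓; ∠FER = 57.30° ✓; |ER| = 23.50 ✓; ∠ERP = 133.5° ✓; |RP| = 25.10 ✗.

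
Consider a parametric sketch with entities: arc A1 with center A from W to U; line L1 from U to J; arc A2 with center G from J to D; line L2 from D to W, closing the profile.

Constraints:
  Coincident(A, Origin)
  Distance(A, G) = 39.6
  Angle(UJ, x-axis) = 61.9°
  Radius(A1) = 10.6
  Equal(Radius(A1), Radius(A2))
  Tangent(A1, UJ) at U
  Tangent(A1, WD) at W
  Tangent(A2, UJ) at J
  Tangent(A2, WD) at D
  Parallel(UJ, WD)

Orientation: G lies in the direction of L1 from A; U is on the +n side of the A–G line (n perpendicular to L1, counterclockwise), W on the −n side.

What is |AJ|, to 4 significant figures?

40.99

The slot axis is L1's direction at 61.9°, so u = (cos 61.9°, sin 61.9°) = (0.4710, 0.8821) and n = (−sin 61.9°, cos 61.9°) = (-0.8821, 0.4710). A is at the origin and G lies 39.6 along u from A, so G = 39.6·u = (18.65, 34.93). Tangency of A1 to both parallel lines with radius 10.6 puts U and W at A ± 10.6·n: U = (-9.351, 4.993), W = (9.351, -4.993). Equal radii place J and D the same way about G: J = G + 10.6·n = (9.302, 39.92), D = G − 10.6·n = (28.00, 29.94). Then |AJ| = |J − A| = 40.99.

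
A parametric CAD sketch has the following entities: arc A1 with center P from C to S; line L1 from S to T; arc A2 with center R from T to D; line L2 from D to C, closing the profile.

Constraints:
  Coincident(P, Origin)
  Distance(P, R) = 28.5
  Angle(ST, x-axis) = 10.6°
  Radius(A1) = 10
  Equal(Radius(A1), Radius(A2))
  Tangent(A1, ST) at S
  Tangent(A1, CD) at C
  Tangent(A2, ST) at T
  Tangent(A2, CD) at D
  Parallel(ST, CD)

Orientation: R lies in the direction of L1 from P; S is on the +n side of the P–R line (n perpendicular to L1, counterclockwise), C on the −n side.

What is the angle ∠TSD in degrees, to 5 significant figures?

35.059°

The slot axis is L1's direction at 10.6°, so u = (cos 10.6°, sin 10.6°) = (0.98294, 0.18395) and n = (−sin 10.6°, cos 10.6°) = (-0.18395, 0.98294). P is at the origin and R lies 28.5 along u from P, so R = 28.5·u = (28.014, 5.2426). Tangency of A1 to both parallel lines with radius 10.0 puts S and C at P ± 10.0·n: S = (-1.8395, 9.8294), C = (1.8395, -9.8294). Equal radii place T and D the same way about R: T = R + 10.0·n = (26.174, 15.072), D = R − 10.0·n = (29.853, -4.5867). Then cos ∠TSD = ST·SD / (|ST||SD|), giving 35.059°.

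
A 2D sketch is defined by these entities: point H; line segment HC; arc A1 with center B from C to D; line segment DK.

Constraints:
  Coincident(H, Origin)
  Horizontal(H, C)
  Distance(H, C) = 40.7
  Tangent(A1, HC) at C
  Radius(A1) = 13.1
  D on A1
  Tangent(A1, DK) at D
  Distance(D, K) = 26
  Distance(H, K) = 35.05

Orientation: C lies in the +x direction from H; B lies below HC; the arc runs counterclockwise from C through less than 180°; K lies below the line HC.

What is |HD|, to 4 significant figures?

29.88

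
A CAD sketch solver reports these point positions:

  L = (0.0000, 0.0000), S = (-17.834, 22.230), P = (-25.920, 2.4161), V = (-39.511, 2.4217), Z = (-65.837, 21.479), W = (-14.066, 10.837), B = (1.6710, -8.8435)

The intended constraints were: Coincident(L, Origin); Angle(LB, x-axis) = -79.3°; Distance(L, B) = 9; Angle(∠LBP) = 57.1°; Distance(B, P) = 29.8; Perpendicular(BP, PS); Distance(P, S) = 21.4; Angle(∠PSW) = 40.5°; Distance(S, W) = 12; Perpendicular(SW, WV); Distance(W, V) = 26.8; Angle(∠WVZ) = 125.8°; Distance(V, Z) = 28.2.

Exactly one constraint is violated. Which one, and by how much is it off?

Distance(V, Z) = 28.2 — off by 4.30.

L = (0.00, 0.00) ✓; LB at -79.30° ✓; |LB| = 9.000 ✓; ∠LBP = 57.10° ✓; |BP| = 29.80 ✓; ∠(BP, PS) = 90.00° ✓; |PS| = 21.40 ✓; ∠PSW = 40.50° ✓; |SW| = 12.00 ✓; ∠(SW, WV) = 90.00° ✓; |WV| = 26.80 ✓; ∠WVZ = 125.8° ✓; |VZ| = 32.50 ✗.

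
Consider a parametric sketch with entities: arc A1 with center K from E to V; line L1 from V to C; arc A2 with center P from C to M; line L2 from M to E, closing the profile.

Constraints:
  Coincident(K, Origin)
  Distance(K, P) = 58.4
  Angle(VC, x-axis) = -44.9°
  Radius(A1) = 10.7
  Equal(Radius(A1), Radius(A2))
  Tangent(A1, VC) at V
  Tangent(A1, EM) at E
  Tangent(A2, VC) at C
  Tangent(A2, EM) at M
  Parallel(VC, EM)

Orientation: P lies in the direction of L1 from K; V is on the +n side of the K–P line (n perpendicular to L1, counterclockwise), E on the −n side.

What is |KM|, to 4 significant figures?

59.37

The slot axis is L1's direction at -44.9°, so u = (cos -44.9°, sin -44.9°) = (0.7083, -0.7059) and n = (−sin -44.9°, cos -44.9°) = (0.7059, 0.7083). K is at the origin and P lies 58.4 along u from K, so P = 58.4·u = (41.37, -41.22). Tangency of A1 to both parallel lines with radius 10.7 puts V and E at K ± 10.7·n: V = (7.553, 7.579), E = (-7.553, -7.579). Equal radii place C and M the same way about P: C = P + 10.7·n = (48.92, -33.64), M = P − 10.7·n = (33.81, -48.80). Then |KM| = |M − K| = 59.37.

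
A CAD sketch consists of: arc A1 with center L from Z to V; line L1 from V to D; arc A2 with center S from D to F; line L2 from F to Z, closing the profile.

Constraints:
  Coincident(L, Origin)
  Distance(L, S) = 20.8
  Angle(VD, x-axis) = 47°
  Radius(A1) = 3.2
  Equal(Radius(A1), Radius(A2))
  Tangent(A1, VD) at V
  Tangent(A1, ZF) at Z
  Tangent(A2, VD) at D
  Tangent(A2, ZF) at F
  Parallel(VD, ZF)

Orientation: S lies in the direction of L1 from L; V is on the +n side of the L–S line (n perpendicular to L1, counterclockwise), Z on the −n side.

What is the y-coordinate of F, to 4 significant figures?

13.03

The slot axis is L1's direction at 47.0°, so u = (cos 47.0°, sin 47.0°) = (0.6820, 0.7314) and n = (−sin 47.0°, cos 47.0°) = (-0.7314, 0.6820). L is at the origin and S lies 20.8 along u from L, so S = 20.8·u = (14.19, 15.21). Tangency of A1 to both parallel lines with radius 3.2 puts V and Z at L ± 3.2·n: V = (-2.340, 2.182), Z = (2.340, -2.182). Equal radii place D and F the same way about S: D = S + 3.2·n = (11.85, 17.39), F = S − 3.2·n = (16.53, 13.03). So F.y = 13.03.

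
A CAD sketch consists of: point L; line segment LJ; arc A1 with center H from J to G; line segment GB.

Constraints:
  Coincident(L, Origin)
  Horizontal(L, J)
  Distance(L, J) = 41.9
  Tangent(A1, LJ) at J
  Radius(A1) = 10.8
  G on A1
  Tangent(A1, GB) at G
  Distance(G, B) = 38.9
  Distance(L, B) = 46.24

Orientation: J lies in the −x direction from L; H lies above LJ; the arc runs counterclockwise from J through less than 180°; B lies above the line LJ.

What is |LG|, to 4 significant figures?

32.59

L is at the origin; L and J share the same y with |LJ| = 41.9 and J on the −x side, so J = (-41.90, 0.000). Since A1 is tangent to LJ there, HJ ⟂ LJ, so H = J + (0, 10.8) = (-41.90, 10.80). Since HG ⟂ GB (tangency), |HB| = √(10.8² + 38.9²) = 40.37 regardless of where G sits on A1. So B lies on both circle(L, 46.24) and circle(H, 40.37); the above-LJ intersection is B = (-17.36, 42.86). G is the foot of the tangent from B: G = (-31.88, 6.769).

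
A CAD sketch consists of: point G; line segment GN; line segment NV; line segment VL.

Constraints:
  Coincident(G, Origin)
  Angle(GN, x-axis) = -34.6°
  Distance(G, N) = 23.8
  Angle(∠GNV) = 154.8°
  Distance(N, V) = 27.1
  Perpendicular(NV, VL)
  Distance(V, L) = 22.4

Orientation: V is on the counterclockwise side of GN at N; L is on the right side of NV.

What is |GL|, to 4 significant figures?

58.51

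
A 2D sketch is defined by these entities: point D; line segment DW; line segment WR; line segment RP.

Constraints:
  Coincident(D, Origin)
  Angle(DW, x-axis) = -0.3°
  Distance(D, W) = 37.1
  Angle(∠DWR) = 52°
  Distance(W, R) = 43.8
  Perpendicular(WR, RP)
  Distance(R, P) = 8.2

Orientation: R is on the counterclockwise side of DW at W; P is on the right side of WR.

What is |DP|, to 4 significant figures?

42.90

D is at the origin; DW runs at -0.3° with length 37.1, so W = 37.1·(cos -0.3°, sin -0.3°) = (37.10, -0.1943). ∠DWR = 52.0°, so WR runs at -0.3° + (180° − 52.0°) = 127.7° from the x-axis; with |WR| = 43.8, R = W + 43.8·(cos 127.7°, sin 127.7°) = (10.31, 34.46). WR is perpendicular to RP; with |RP| = 8.2 on the right of WR, P = R + 8.2·(0.7912, 0.6115) = (16.80, 39.48). Then |DP| = |P − D| = 42.90.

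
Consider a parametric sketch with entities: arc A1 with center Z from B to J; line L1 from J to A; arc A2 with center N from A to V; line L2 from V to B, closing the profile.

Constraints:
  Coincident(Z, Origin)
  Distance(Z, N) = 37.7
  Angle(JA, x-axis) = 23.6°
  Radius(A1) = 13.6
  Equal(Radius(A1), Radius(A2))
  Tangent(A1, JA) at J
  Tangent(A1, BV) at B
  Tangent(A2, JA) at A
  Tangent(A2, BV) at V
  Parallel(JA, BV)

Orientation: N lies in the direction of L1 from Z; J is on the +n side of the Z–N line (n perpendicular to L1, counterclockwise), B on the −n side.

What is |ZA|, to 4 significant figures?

40.08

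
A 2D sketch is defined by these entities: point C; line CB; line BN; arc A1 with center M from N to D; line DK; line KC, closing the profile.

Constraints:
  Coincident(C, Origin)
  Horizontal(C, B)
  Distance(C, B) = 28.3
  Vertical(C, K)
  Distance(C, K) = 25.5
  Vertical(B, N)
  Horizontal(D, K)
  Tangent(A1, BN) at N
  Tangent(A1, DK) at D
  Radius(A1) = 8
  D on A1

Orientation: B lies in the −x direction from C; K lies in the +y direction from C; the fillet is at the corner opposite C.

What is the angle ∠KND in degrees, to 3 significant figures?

29.2°

C is at the origin; CB is horizontal with |CB| = 28.3 and B on the −x side, so B = (-28.3, 0.00). C and K share the same x with |CK| = 25.5 and K on the +y side, so K = (0.00, 25.5). The virtual corner opposite C is at (-28.3, 25.5). A1 meets BN tangentially, so MN is at right angles to BN and tangency of A1 to DK means the radius MD is perpendicular to DK, with radius 8.0, so the center M sits 8.0 in from both sides at M = (-20.3, 17.5). That places the tangent points at N = (-28.3, 17.5) on BN and D = (-20.3, 25.5) on DK. Then cos ∠KND = NK·ND / (|NK||ND|), giving 29.2°.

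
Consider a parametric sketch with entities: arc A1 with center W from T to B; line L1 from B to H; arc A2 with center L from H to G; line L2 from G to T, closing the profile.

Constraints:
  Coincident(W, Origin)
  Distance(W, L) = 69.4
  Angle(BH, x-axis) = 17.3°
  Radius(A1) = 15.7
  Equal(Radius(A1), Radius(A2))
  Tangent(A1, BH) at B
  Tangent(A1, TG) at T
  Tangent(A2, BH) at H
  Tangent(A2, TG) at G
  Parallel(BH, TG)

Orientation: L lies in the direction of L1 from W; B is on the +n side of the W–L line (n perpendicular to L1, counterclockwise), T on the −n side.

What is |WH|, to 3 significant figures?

71.2

The slot axis is L1's direction at 17.3°, so u = (cos 17.3°, sin 17.3°) = (0.955, 0.297) and n = (−sin 17.3°, cos 17.3°) = (-0.297, 0.955). W is at the origin and L lies 69.4 along u from W, so L = 69.4·u = (66.3, 20.6). Tangency of A1 to both parallel lines with radius 15.7 puts B and T at W ± 15.7·n: B = (-4.67, 15.0), T = (4.67, -15.0). Equal radii place H and G the same way about L: H = L + 15.7·n = (61.6, 35.6), G = L − 15.7·n = (70.9, 5.65). Then |WH| = |H − W| = 71.2.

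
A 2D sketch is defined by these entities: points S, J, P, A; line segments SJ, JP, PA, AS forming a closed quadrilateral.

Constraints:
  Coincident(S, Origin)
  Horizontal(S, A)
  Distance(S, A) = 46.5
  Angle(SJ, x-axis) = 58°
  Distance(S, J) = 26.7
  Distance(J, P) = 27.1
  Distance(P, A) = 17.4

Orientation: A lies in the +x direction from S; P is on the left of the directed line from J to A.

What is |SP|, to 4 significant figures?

43.67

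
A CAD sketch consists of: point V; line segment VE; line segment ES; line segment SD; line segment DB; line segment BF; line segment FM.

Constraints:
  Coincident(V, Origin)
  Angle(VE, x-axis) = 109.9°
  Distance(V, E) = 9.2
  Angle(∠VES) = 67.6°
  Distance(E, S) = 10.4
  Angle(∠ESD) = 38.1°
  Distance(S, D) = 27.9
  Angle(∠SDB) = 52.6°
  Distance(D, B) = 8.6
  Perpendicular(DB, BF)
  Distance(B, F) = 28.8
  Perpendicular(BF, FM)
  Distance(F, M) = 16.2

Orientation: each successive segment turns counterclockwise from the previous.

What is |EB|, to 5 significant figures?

14.498

V is at the origin; VE runs at 109.9° with length 9.2, so E = (-3.1315, 8.6507). ∠VES = 67.6° gives ES at -137.70° from the x-axis; with |ES| = 10.4, S = (-10.824, 1.6513). ∠ESD = 38.1° gives SD at 4.2000° from the x-axis; with |SD| = 27.9, D = (17.001, 3.6947). ∠SDB = 52.6° gives DB at 131.60° from the x-axis; with |DB| = 8.6, B = (11.292, 10.126). Then |EB| = |B − E| = 14.498.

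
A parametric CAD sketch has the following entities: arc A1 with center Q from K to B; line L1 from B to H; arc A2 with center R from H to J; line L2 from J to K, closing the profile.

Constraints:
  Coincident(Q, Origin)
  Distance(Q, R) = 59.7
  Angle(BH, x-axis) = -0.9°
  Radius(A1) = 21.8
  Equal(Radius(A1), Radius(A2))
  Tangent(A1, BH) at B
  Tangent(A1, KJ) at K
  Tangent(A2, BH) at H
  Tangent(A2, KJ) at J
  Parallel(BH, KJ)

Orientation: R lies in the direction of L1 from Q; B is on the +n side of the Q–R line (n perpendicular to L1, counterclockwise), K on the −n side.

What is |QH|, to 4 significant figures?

63.56

The slot axis is L1's direction at -0.9°, so u = (cos -0.9°, sin -0.9°) = (0.9999, -0.01571) and n = (−sin -0.9°, cos -0.9°) = (0.01571, 0.9999). Q is at the origin and R lies 59.7 along u from Q, so R = 59.7·u = (59.69, -0.9377). Tangency of A1 to both parallel lines with radius 21.8 puts B and K at Q ± 21.8·n: B = (0.3424, 21.80), K = (-0.3424, -21.80). Equal radii place H and J the same way about R: H = R + 21.8·n = (60.04, 20.86), J = R − 21.8·n = (59.35, -22.74). Then |QH| = |H − Q| = 63.56.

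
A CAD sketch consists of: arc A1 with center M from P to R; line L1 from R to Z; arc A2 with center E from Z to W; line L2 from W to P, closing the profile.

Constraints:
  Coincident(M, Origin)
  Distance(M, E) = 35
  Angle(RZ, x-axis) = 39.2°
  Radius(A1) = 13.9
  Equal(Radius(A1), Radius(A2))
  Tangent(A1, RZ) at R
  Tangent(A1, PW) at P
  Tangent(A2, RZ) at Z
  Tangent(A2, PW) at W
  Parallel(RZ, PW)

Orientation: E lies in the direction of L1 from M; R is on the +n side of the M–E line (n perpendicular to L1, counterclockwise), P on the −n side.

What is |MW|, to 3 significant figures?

37.7

Tangency of A1 to both parallel lines with radius 13.9 puts R and P at M ± 13.9·n: R = (-8.79, 10.8), P = (8.79, -10.8). Equal radii place Z and W the same way about E: Z = E + 13.9·n = (18.3, 32.9), W = E − 13.9·n = (35.9, 11.3). Then |MW| = |W − M| = 37.7.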